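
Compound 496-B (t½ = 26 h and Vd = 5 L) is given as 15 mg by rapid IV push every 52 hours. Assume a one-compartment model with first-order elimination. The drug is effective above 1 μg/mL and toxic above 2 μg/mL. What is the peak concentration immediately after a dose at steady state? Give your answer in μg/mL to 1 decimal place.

4.0 μg/mL

τ = 52 h = 2 half-lives, so f = (1/2)^2 = 0.25.
At steady state, R = 1/(1 − 0.25) = 4/3.
Single-dose peak C₀ = D/Vd = 15/5 = 3 μg/mL.
Steady-state peak Cmax,ss = C₀·R = 3 × 4/3 ≈ 4.000 μg/mL.
Peak 4.0 μg/mL vs MTC 2 μg/mL: exceeds toxic threshold.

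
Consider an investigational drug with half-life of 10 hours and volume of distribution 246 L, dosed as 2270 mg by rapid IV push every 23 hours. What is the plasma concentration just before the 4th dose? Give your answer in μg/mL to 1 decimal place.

f = (1/2)^(τ/t½) = (1/2)^(23/10) ≈ 0.2031.
C₀ = D/Vd = 2270/246 ≈ 9.228 μg/mL.
Before the 4th dose, 3 doses have been given. Superposition: Cmin = C₀·(f + f² + … + f^3).
≈ 9.228 × (0.2031 + 0.0412 + 0.0084) ≈ 9.228 × 0.2527 ≈ 2.332 μg/mL.

2.3 μg/mL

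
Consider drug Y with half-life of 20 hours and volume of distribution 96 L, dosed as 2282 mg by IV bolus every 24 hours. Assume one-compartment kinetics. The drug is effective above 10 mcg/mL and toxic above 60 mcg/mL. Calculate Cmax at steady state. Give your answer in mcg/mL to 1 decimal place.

42.1 mcg/mL

Over one 24-h interval, 24/20 ≈ 1.2 half-lives elapse, leaving f ≈ 0.4353 of each dose.
Accumulation ratio R = 1/(1 − f) ≈ 1/0.5647 ≈ 1.7709.
Single-dose peak C₀ = D/Vd = 2282/96 ≈ 23.771 mcg/mL.
Cmax,ss = C₀/(1 − f) ≈ 23.771/0.5647 ≈ 42.095 mcg/mL.
Peak 42.1 mcg/mL vs MTC 60 mcg/mL: below toxic threshold.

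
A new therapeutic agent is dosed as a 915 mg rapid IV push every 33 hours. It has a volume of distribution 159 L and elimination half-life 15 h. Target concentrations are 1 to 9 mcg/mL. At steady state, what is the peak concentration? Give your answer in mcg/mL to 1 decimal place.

k = ln2/t½ = ln2/15 ≈ 0.046210 h⁻¹; fraction remaining f = e^(−kτ) = e^(−0.046210×33) ≈ 0.2176.
Accumulation ratio R = 1/(1 − f) ≈ 1/0.7824 ≈ 1.2781.
Each bolus raises the concentration by D/Vd = 915/159 ≈ 5.755 mcg/mL.
Cmax,ss = C₀/(1 − f) ≈ 5.755/0.7824 ≈ 7.356 mcg/mL.
Peak 7.4 mcg/mL vs MTC 9 mcg/mL: below toxic threshold.

7.4 mcg/mL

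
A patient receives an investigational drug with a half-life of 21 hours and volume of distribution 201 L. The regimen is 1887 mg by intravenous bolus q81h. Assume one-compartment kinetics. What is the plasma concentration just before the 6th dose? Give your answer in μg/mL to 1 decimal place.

0.7 μg/mL

f = (1/2)^(τ/t½) = (1/2)^(81/21) ≈ 0.0690.
C₀ = D/Vd = 1887/201 ≈ 9.388 μg/mL.
Before the 6th dose, 5 doses have been given. Superposition: Cmin = C₀·(f + f² + … + f^5).
≈ 9.388 × (0.0690 + 0.0048 + 0.0003 + 0.0000 + 0.0000) ≈ 9.388 × 0.0741 ≈ 0.696 μg/mL.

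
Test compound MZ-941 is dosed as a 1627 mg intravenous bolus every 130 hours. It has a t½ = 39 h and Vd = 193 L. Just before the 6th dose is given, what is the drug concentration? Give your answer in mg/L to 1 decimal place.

0.9 mg/L

f = (1/2)^(τ/t½) = (1/2)^(130/39) ≈ 0.0992.
C₀ = D/Vd = 1627/193 ≈ 8.430 mg/L.
Before the 6th dose, 5 doses have been given. Superposition: Cmin = C₀·(f + f² + … + f^5).
≈ 8.430 × (0.0992 + 0.0098 + 0.0010 + 0.0001 + 0.0000) ≈ 8.430 × 0.1101 ≈ 0.928 mg/L.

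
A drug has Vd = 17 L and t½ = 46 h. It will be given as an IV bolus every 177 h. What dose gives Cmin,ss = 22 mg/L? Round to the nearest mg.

5011 mg

τ/t½ = 177/46 ≈ 3.8478, so f = (1/2)^(177/46) ≈ 0.069453.
Cmin,ss = (D/Vd)·f/(1−f), so D = Cmin,ss·Vd·(1−f)/f.
D = 22 × 17 × (1−f)/f ≈ 22 × 17 × 13.39823 ≈ 5010.94 mg.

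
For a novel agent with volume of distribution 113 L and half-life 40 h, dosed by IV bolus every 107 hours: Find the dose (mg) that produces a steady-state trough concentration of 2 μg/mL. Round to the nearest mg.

1217 mg

τ/t½ = 107/40 ≈ 2.675, so f = (1/2)^(107/40) ≈ 0.156583.
Cmin,ss = (D/Vd)·f/(1−f), so D = Cmin,ss·Vd·(1−f)/f.
D = 2 × 113 × (1−f)/f ≈ 2 × 113 × 5.38639 ≈ 1217.32 mg.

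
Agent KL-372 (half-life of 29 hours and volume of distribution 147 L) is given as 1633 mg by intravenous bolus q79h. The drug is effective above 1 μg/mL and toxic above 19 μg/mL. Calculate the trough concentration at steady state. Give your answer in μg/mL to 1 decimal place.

τ/t½ = 79/29 ≈ 2.7241, so fraction remaining f = (1/2)^(79/29) ≈ 0.1513.
Single-dose peak C₀ = D/Vd = 1633/147 ≈ 11.109 μg/mL.
Steady-state trough Cmin,ss = C₀·f/(1−f) ≈ 11.109 × 0.1513/0.8487 ≈ 1.980 μg/mL.
Trough 2.0 μg/mL vs MEC 1 μg/mL: adequate.

2.0 μg/mL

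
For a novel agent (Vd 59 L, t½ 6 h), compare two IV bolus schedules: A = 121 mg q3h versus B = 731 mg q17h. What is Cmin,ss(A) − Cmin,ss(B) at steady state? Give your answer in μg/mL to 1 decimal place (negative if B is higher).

Regimen A: f = (1/2)^(3/6) ≈ 0.7071; Cmin,ss = (121/59)·f/(1−f) ≈ 4.951 μg/mL.
Regimen B: f = (1/2)^(17/6) ≈ 0.1403; Cmin,ss = (731/59)·f/(1−f) ≈ 2.022 μg/mL.
Difference ≈ 4.951 − 2.022 ≈ 2.929 μg/mL.

2.9 μg/mL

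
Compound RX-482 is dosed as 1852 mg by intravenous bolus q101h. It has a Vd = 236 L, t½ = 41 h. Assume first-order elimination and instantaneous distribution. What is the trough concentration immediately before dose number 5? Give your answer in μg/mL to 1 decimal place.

1.7 μg/mL

f = (1/2)^(τ/t½) = (1/2)^(101/41) ≈ 0.1813.
C₀ = D/Vd = 1852/236 ≈ 7.847 μg/mL.
Before the 5th dose, 4 doses have been given. Superposition: Cmin = C₀·(f + f² + … + f^4).
≈ 7.847 × (0.1813 + 0.0329 + 0.0060 + 0.0011) ≈ 7.847 × 0.2213 ≈ 1.737 μg/mL.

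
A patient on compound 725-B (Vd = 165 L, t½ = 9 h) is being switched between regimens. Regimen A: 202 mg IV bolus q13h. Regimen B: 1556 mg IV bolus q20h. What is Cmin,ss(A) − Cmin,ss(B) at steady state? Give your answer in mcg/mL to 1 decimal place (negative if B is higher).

-1.9 mcg/mL

Regimen A: f = (1/2)^(13/9) ≈ 0.3674; Cmin,ss = (202/165)·f/(1−f) ≈ 0.711 mcg/mL.
Regimen B: f = (1/2)^(20/9) ≈ 0.2143; Cmin,ss = (1556/165)·f/(1−f) ≈ 2.572 mcg/mL.
Difference ≈ 0.711 − 2.572 ≈ -1.861 mcg/mL.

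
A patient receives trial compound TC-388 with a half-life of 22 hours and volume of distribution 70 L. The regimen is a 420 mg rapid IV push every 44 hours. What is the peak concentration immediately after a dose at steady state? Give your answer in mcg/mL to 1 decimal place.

8.0 mcg/mL

The dosing interval is 2 half-lives, so f = 2^(−2) = 0.25.
Accumulation ratio R = 1/(1 − f) = 1/0.75 = 4/3.
Single-dose peak C₀ = D/Vd = 420/70 = 6 mcg/mL.
Steady-state peak Cmax,ss = C₀·R = 6 × 4/3 ≈ 8.000 mcg/mL.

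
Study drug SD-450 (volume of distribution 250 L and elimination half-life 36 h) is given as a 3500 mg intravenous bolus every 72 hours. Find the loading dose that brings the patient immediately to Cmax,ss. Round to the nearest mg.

f = (1/2)^(72/36) ≈ 0.250000; accumulation ratio R = 1/(1−f) ≈ 1.33333.
Loading dose to hit Cmax,ss on first dose: D_load = D_maint·R ≈ 3500 × 1.33333 ≈ 4666.65 mg.

4667 mg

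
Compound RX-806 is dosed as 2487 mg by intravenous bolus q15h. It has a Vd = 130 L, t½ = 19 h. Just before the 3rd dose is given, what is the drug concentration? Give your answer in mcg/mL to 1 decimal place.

17.5 mcg/mL

f = (1/2)^(τ/t½) = (1/2)^(15/19) ≈ 0.5786.
C₀ = D/Vd = 2487/130 ≈ 19.131 mcg/mL.
Before the 3rd dose, 2 doses have been given. Superposition: Cmin = C₀·(f + f²).
≈ 19.131 × (0.5786 + 0.3348) ≈ 19.131 × 0.9134 ≈ 17.474 mcg/mL.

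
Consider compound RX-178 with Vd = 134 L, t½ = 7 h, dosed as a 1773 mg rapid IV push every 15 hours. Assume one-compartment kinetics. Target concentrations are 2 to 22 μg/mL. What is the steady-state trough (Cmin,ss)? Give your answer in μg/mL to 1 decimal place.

3.9 μg/mL

Over one 15-h interval, 15/7 ≈ 2.1429 half-lives elapse, leaving f ≈ 0.2264 of each dose.
At steady state, accumulation factor R = 1/(1 − e^(−kτ)) ≈ 1.2927.
Single-dose peak C₀ = D/Vd = 1773/134 ≈ 13.231 μg/mL.
Cmax,ss = C₀/(1 − f) ≈ 13.231/0.7736 ≈ 17.103 μg/mL.
Steady-state trough Cmin,ss = Cmax,ss·f ≈ 17.103 × 0.2264 ≈ 3.872 μg/mL.
Trough 3.9 μg/mL vs MEC 2 μg/mL: adequate.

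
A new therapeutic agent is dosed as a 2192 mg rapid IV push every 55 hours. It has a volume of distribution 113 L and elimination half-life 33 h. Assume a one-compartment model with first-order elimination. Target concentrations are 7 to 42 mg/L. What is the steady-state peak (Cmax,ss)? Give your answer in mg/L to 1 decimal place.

Over one 55-h interval, 55/33 ≈ 1.6667 half-lives elapse, leaving f ≈ 0.3150 of each dose.
Accumulation ratio R = 1/(1 − f) ≈ 1/0.6850 ≈ 1.4599.
Single-dose peak C₀ = D/Vd = 2192/113 ≈ 19.398 mg/L.
Cmax,ss = C₀/(1 − f) ≈ 19.398/0.6850 ≈ 28.318 mg/L.
Peak 28.3 mg/L vs MTC 42 mg/L: below toxic threshold.

28.3 mg/L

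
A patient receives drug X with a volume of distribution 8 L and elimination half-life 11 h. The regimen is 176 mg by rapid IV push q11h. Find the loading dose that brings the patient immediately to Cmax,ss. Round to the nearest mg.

352 mg

f = (1/2)^(11/11) ≈ 0.500000; accumulation ratio R = 1/(1−f) ≈ 2.00000.
Loading dose to hit Cmax,ss on first dose: D_load = D_maint·R ≈ 176 × 2.00000 ≈ 352.00 mg.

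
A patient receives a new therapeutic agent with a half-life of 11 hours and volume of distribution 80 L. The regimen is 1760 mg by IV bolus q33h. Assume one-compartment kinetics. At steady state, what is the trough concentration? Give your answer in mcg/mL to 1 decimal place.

τ = 33 h = 3 half-lives, so f = (1/2)^3 = 0.125.
At steady state, R = 1/(1 − 0.125) = 8/7.
Single-dose peak C₀ = D/Vd = 1760/80 = 22 mcg/mL.
Steady-state peak Cmax,ss = C₀·R = 22 × 8/7 ≈ 25.143 mcg/mL.
Steady-state trough Cmin,ss = Cmax,ss·f ≈ 25.143 × 0.125 ≈ 3.143 mcg/mL.

3.1 mcg/mL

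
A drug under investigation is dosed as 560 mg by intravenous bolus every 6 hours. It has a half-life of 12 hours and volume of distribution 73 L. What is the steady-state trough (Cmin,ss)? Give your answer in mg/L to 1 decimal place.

τ/t½ = 6/12 ≈ 0.5, so fraction remaining f = (1/2)^(6/12) ≈ 0.7071.
At steady state, accumulation factor R = 1/(1 − e^(−kτ)) ≈ 3.4141.
Each bolus raises the concentration by D/Vd = 560/73 ≈ 7.671 mg/L.
Cmax,ss = C₀/(1 − f) ≈ 7.671/0.2929 ≈ 26.190 mg/L.
Steady-state trough Cmin,ss = Cmax,ss·f ≈ 26.190 × 0.7071 ≈ 18.519 mg/L.

18.5 mg/L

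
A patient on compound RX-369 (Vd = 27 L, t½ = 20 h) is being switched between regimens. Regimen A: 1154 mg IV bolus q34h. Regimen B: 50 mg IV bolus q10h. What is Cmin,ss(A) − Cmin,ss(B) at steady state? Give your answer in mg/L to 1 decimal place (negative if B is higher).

14.5 mg/L

Regimen A: f = (1/2)^(34/20) ≈ 0.3078; Cmin,ss = (1154/27)·f/(1−f) ≈ 19.005 mg/L.
Regimen B: f = (1/2)^(10/20) ≈ 0.7071; Cmin,ss = (50/27)·f/(1−f) ≈ 4.471 mg/L.
Difference ≈ 19.005 − 4.471 ≈ 14.534 mg/L.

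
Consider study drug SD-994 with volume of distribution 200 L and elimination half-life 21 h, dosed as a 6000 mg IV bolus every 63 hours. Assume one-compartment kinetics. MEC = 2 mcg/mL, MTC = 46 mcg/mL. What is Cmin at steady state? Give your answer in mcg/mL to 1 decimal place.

4.3 mcg/mL

The dosing interval is 3 half-lives, so f = 2^(−3) = 0.125.
Accumulation ratio R = 1/(1 − f) = 1/0.875 = 8/7.
Single-dose peak C₀ = D/Vd = 6000/200 = 30 mcg/mL.
Steady-state peak Cmax,ss = C₀·R = 30 × 8/7 ≈ 34.286 mcg/mL.
Steady-state trough Cmin,ss = Cmax,ss·f ≈ 34.286 × 0.125 ≈ 4.286 mcg/mL.
Trough 4.3 mcg/mL vs MEC 2 mcg/mL: adequate.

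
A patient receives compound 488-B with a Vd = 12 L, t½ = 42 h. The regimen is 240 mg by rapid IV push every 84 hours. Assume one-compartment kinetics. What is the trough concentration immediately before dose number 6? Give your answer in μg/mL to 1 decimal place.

f = (1/2)^(τ/t½) = (1/2)^(84/42) ≈ 0.2500.
C₀ = D/Vd = 240/12 ≈ 20.000 μg/mL.
Before the 6th dose, 5 doses have been given. Superposition: Cmin = C₀·(f + f² + … + f^5).
≈ 20.000 × (0.2500 + 0.0625 + 0.0156 + 0.0039 + 0.0010) ≈ 20.000 × 0.3330 ≈ 6.660 μg/mL.

6.7 μg/mL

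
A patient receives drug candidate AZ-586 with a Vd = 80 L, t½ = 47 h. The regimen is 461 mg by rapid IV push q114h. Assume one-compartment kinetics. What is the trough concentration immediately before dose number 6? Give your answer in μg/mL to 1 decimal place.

f = (1/2)^(τ/t½) = (1/2)^(114/47) ≈ 0.1861.
C₀ = D/Vd = 461/80 ≈ 5.763 μg/mL.
Before the 6th dose, 5 doses have been given. Superposition: Cmin = C₀·(f + f² + … + f^5).
≈ 5.763 × (0.1861 + 0.0346 + 0.0064 + 0.0012 + 0.0002) ≈ 5.763 × 0.2285 ≈ 1.317 μg/mL.

1.3 μg/mL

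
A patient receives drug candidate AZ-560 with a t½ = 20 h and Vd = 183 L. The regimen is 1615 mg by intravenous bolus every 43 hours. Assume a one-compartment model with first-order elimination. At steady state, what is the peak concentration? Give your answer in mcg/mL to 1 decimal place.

k = ln2/t½ = ln2/20 ≈ 0.034657 h⁻¹; fraction remaining f = e^(−kτ) = e^(−0.034657×43) ≈ 0.2253.
Accumulation ratio R = 1/(1 − f) ≈ 1/0.7747 ≈ 1.2908.
Each bolus raises the concentration by D/Vd = 1615/183 ≈ 8.825 mcg/mL.
Steady-state peak Cmax,ss = C₀·R ≈ 8.825 × 1.2908 ≈ 11.391 mcg/mL.

11.4 mcg/mL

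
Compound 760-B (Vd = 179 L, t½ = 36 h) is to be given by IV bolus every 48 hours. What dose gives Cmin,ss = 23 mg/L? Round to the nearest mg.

τ/t½ = 48/36 ≈ 1.3333, so f = (1/2)^(48/36) ≈ 0.396850.
Cmin,ss = (D/Vd)·f/(1−f), so D = Cmin,ss·Vd·(1−f)/f.
D = 23 × 179 × (1−f)/f ≈ 23 × 179 × 1.51984 ≈ 6257.18 mg.

6257 mg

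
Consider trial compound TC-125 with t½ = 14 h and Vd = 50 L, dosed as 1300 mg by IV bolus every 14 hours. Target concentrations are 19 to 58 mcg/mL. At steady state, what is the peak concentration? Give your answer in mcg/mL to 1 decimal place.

52.0 mcg/mL

τ = 14 h = 1 half-life, so f = (1/2)^1 = 0.5.
At steady state, R = 1/(1 − 0.5) = 2/1.
Single-dose peak C₀ = D/Vd = 1300/50 = 26 mcg/mL.
Steady-state peak Cmax,ss = C₀·R = 26 × 2/1 ≈ 52.000 mcg/mL.
Peak 52.0 mcg/mL vs MTC 58 mcg/mL: below toxic threshold.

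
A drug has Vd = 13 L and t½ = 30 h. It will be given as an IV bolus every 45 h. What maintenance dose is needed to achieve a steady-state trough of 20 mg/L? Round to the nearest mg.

τ/t½ = 45/30 ≈ 1.5, so f = (1/2)^(45/30) ≈ 0.353553.
Cmin,ss = (D/Vd)·f/(1−f), so D = Cmin,ss·Vd·(1−f)/f.
D = 20 × 13 × (1−f)/f ≈ 20 × 13 × 1.82843 ≈ 475.39 mg.

475 mg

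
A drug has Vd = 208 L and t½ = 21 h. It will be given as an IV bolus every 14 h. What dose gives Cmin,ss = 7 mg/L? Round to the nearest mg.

τ/t½ = 14/21 ≈ 0.66667, so f = (1/2)^(14/21) ≈ 0.629961.
Cmin,ss = (D/Vd)·f/(1−f), so D = Cmin,ss·Vd·(1−f)/f.
D = 7 × 208 × (1−f)/f ≈ 7 × 208 × 0.58740 ≈ 855.25 mg.

855 mg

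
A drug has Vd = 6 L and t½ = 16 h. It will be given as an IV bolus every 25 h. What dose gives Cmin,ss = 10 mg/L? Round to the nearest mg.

117 mg

τ/t½ = 25/16 ≈ 1.5625, so f = (1/2)^(25/16) ≈ 0.338564.
Cmin,ss = (D/Vd)·f/(1−f), so D = Cmin,ss·Vd·(1−f)/f.
D = 10 × 6 × (1−f)/f ≈ 10 × 6 × 1.95365 ≈ 117.22 mg.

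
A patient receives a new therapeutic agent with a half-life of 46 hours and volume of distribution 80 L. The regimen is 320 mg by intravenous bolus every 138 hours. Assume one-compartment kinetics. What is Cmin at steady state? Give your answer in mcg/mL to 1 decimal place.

0.6 mcg/mL

τ = 138 h = 3 half-lives, so f = (1/2)^3 = 0.125.
At steady state, R = 1/(1 − 0.125) = 8/7.
Single-dose peak C₀ = D/Vd = 320/80 = 4 mcg/mL.
Steady-state peak Cmax,ss = C₀·R = 4 × 8/7 ≈ 4.571 mcg/mL.
Steady-state trough Cmin,ss = Cmax,ss·f ≈ 4.571 × 0.125 ≈ 0.571 mcg/mL.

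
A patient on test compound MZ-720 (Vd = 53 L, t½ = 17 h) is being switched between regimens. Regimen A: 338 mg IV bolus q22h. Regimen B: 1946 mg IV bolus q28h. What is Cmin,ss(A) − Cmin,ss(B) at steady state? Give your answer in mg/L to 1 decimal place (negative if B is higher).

-12.8 mg/L

Regimen A: f = (1/2)^(22/17) ≈ 0.4078; Cmin,ss = (338/53)·f/(1−f) ≈ 4.392 mg/L.
Regimen B: f = (1/2)^(28/17) ≈ 0.3193; Cmin,ss = (1946/53)·f/(1−f) ≈ 17.223 mg/L.
Difference ≈ 4.392 − 17.223 ≈ -12.831 mg/L.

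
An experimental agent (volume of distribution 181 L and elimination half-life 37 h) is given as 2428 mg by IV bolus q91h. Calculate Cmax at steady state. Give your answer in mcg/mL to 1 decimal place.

k = ln2/t½ = ln2/37 ≈ 0.018734 h⁻¹; fraction remaining f = e^(−kτ) = e^(−0.018734×91) ≈ 0.1818.
At steady state, accumulation factor R = 1/(1 − e^(−kτ)) ≈ 1.2222.
Single-dose peak C₀ = D/Vd = 2428/181 ≈ 13.414 mcg/mL.
Cmax,ss = C₀/(1 − f) ≈ 13.414/0.8182 ≈ 16.395 mcg/mL.

16.4 mcg/mL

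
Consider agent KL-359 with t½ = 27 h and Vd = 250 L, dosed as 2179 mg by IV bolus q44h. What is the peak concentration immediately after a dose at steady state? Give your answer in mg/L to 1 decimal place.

12.9 mg/L

Over one 44-h interval, 44/27 ≈ 1.6296 half-lives elapse, leaving f ≈ 0.3232 of each dose.
At steady state, accumulation factor R = 1/(1 − e^(−kτ)) ≈ 1.4775.
Single-dose peak C₀ = D/Vd = 2179/250 ≈ 8.716 mg/L.
Steady-state peak Cmax,ss = C₀·R ≈ 8.716 × 1.4775 ≈ 12.878 mg/L.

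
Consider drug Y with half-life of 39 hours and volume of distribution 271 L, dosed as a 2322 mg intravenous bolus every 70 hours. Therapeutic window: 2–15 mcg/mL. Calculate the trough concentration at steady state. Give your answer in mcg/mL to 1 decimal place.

3.5 mcg/mL

τ/t½ = 70/39 ≈ 1.7949, so fraction remaining f = (1/2)^(70/39) ≈ 0.2882.
At steady state, accumulation factor R = 1/(1 − e^(−kτ)) ≈ 1.4049.
Each bolus raises the concentration by D/Vd = 2322/271 ≈ 8.568 mcg/mL.
Cmax,ss = C₀/(1 − f) ≈ 8.568/0.7118 ≈ 12.037 mcg/mL.
One interval later, Cmin,ss = Cmax,ss·e^(−kτ) ≈ 12.037 × 0.2882 ≈ 3.469 mcg/mL.
Trough 3.5 mcg/mL vs MEC 2 mcg/mL: adequate.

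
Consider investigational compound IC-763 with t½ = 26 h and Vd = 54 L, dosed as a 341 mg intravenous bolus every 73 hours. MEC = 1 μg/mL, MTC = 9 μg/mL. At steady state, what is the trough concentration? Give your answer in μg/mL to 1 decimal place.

k = ln2/t½ = ln2/26 ≈ 0.026660 h⁻¹; fraction remaining f = e^(−kτ) = e^(−0.026660×73) ≈ 0.1428.
At steady state, accumulation factor R = 1/(1 − e^(−kτ)) ≈ 1.1666.
Single-dose peak C₀ = D/Vd = 341/54 ≈ 6.315 μg/mL.
Steady-state peak Cmax,ss = C₀·R ≈ 6.315 × 1.1666 ≈ 7.367 μg/mL.
One interval later, Cmin,ss = Cmax,ss·e^(−kτ) ≈ 7.367 × 0.1428 ≈ 1.052 μg/mL.
Trough 1.1 μg/mL vs MEC 1 μg/mL: adequate.

1.1 μg/mL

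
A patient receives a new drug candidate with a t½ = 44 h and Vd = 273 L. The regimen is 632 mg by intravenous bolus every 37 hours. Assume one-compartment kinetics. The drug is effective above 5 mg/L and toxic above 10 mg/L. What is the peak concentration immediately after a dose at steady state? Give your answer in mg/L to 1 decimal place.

Over one 37-h interval, 37/44 ≈ 0.84091 half-lives elapse, leaving f ≈ 0.5583 of each dose.
At steady state, accumulation factor R = 1/(1 − e^(−kτ)) ≈ 2.2640.
Each bolus raises the concentration by D/Vd = 632/273 ≈ 2.315 mg/L.
Steady-state peak Cmax,ss = C₀·R ≈ 2.315 × 2.2640 ≈ 5.241 mg/L.
Peak 5.2 mg/L vs MTC 10 mg/L: below toxic threshold.

5.2 mg/L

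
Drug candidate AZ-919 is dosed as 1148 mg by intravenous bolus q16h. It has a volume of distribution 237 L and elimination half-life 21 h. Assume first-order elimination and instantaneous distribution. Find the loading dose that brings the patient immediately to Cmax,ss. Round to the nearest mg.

f = (1/2)^(16/21) ≈ 0.589717; accumulation ratio R = 1/(1−f) ≈ 2.43734.
Loading dose to hit Cmax,ss on first dose: D_load = D_maint·R ≈ 1148 × 2.43734 ≈ 2798.07 mg.

2798 mg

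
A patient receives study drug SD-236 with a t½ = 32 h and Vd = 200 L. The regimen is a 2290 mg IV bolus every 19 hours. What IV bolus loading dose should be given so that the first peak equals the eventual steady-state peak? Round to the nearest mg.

6788 mg

f = (1/2)^(19/32) ≈ 0.662618; accumulation ratio R = 1/(1−f) ≈ 2.96400.
Loading dose to hit Cmax,ss on first dose: D_load = D_maint·R ≈ 2290 × 2.96400 ≈ 6787.56 mg.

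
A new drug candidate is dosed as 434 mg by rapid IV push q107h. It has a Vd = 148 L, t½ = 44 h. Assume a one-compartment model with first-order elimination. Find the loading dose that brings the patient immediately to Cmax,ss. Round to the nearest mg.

533 mg

f = (1/2)^(107/44) ≈ 0.185332; accumulation ratio R = 1/(1−f) ≈ 1.22749.
Loading dose to hit Cmax,ss on first dose: D_load = D_maint·R ≈ 434 × 1.22749 ≈ 532.73 mg.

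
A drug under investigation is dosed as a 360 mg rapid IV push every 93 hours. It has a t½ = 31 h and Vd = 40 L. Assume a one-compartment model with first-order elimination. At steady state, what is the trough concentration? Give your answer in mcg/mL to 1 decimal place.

1.3 mcg/mL

τ = 93 h = 3 half-lives, so f = (1/2)^3 = 0.125.
Accumulation ratio R = 1/(1 − f) = 1/0.875 = 8/7.
Single-dose peak C₀ = D/Vd = 360/40 = 9 mcg/mL.
Steady-state peak Cmax,ss = C₀·R = 9 × 8/7 ≈ 10.286 mcg/mL.
Steady-state trough Cmin,ss = Cmax,ss·f ≈ 10.286 × 0.125 ≈ 1.286 mcg/mL.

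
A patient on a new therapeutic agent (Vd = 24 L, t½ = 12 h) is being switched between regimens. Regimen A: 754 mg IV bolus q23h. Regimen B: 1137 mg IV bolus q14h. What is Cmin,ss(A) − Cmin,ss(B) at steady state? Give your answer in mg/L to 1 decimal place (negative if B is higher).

Regimen A: f = (1/2)^(23/12) ≈ 0.2649; Cmin,ss = (754/24)·f/(1−f) ≈ 11.321 mg/L.
Regimen B: f = (1/2)^(14/12) ≈ 0.4454; Cmin,ss = (1137/24)·f/(1−f) ≈ 38.047 mg/L.
Difference ≈ 11.321 − 38.047 ≈ -26.726 mg/L.

-26.7 mg/L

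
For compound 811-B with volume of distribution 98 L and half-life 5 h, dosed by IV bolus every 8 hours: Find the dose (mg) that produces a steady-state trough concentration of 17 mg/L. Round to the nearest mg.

3384 mg

τ/t½ = 8/5 ≈ 1.6, so f = (1/2)^(8/5) ≈ 0.329877.
Cmin,ss = (D/Vd)·f/(1−f), so D = Cmin,ss·Vd·(1−f)/f.
D = 17 × 98 × (1−f)/f ≈ 17 × 98 × 2.03143 ≈ 3384.36 mg.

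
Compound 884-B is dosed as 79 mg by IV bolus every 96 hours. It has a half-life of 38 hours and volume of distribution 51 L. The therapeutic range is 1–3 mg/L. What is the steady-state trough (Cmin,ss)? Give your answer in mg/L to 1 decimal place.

0.3 mg/L

τ/t½ = 96/38 ≈ 2.5263, so fraction remaining f = (1/2)^(96/38) ≈ 0.1736.
Accumulation ratio R = 1/(1 − f) ≈ 1/0.8264 ≈ 1.2101.
Each bolus raises the concentration by D/Vd = 79/51 ≈ 1.549 mg/L.
Steady-state peak Cmax,ss = C₀·R ≈ 1.549 × 1.2101 ≈ 1.874 mg/L.
Steady-state trough Cmin,ss = Cmax,ss·f ≈ 1.874 × 0.1736 ≈ 0.325 mg/L.
Trough 0.3 mg/L vs MEC 1 mg/L: subtherapeutic.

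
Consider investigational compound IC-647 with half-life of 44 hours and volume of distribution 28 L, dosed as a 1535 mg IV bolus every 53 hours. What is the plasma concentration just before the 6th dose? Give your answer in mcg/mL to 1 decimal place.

41.4 mcg/mL

f = (1/2)^(τ/t½) = (1/2)^(53/44) ≈ 0.4339.
C₀ = D/Vd = 1535/28 ≈ 54.821 mcg/mL.
Before the 6th dose, 5 doses have been given. Superposition: Cmin = C₀·(f + f² + … + f^5).
≈ 54.821 × (0.4339 + 0.1883 + 0.0817 + 0.0354 + 0.0154) ≈ 54.821 × 0.7547 ≈ 41.373 mcg/mL.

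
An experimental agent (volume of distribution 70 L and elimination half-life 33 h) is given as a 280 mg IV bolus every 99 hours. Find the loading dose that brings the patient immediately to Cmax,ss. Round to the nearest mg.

f = (1/2)^(99/33) ≈ 0.125000; accumulation ratio R = 1/(1−f) ≈ 1.14286.
Loading dose to hit Cmax,ss on first dose: D_load = D_maint·R ≈ 280 × 1.14286 ≈ 320.00 mg.

320 mg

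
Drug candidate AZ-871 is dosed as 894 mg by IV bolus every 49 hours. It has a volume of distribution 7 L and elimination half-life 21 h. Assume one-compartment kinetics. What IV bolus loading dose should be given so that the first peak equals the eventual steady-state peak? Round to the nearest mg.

1115 mg

f = (1/2)^(49/21) ≈ 0.198425; accumulation ratio R = 1/(1−f) ≈ 1.24754.
Loading dose to hit Cmax,ss on first dose: D_load = D_maint·R ≈ 894 × 1.24754 ≈ 1115.30 mg.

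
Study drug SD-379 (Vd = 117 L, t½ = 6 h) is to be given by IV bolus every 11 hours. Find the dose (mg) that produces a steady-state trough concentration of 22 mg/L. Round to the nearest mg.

6599 mg

τ/t½ = 11/6 ≈ 1.8333, so f = (1/2)^(11/6) ≈ 0.280616.
Cmin,ss = (D/Vd)·f/(1−f), so D = Cmin,ss·Vd·(1−f)/f.
D = 22 × 117 × (1−f)/f ≈ 22 × 117 × 2.56359 ≈ 6598.68 mg.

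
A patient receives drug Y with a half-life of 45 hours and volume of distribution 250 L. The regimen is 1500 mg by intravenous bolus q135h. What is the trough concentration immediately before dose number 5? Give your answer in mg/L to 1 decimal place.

0.9 mg/L

f = (1/2)^(τ/t½) = (1/2)^(135/45) ≈ 0.1250.
C₀ = D/Vd = 1500/250 ≈ 6.000 mg/L.
Before the 5th dose, 4 doses have been given. Superposition: Cmin = C₀·(f + f² + … + f^4).
≈ 6.000 × (0.1250 + 0.0156 + 0.0020 + 0.0002) ≈ 6.000 × 0.1428 ≈ 0.857 mg/L.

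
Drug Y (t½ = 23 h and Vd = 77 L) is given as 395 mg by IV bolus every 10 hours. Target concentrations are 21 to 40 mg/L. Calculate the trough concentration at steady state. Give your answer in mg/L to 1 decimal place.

14.6 mg/L

k = ln2/t½ = ln2/23 ≈ 0.030137 h⁻¹; fraction remaining f = e^(−kτ) = e^(−0.030137×10) ≈ 0.7398.
Accumulation ratio R = 1/(1 − f) ≈ 1/0.2602 ≈ 3.8432.
Each bolus raises the concentration by D/Vd = 395/77 ≈ 5.130 mg/L.
Steady-state peak Cmax,ss = C₀·R ≈ 5.130 × 3.8432 ≈ 19.716 mg/L.
Steady-state trough Cmin,ss = Cmax,ss·f ≈ 19.716 × 0.7398 ≈ 14.586 mg/L.
Trough 14.6 mg/L vs MEC 21 mg/L: subtherapeutic.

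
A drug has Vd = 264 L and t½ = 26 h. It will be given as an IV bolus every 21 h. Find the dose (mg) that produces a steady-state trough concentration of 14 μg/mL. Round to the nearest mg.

2774 mg

τ/t½ = 21/26 ≈ 0.80769, so f = (1/2)^(21/26) ≈ 0.571295.
Cmin,ss = (D/Vd)·f/(1−f), so D = Cmin,ss·Vd·(1−f)/f.
D = 14 × 264 × (1−f)/f ≈ 14 × 264 × 0.75041 ≈ 2773.52 mg.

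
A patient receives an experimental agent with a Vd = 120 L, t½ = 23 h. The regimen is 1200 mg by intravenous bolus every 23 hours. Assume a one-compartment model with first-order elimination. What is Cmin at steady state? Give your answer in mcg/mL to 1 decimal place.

10.0 mcg/mL

The dosing interval is 1 half-life, so f = 2^(−1) = 0.5.
Accumulation ratio R = 1/(1 − f) = 1/0.5 = 2/1.
Single-dose peak C₀ = D/Vd = 1200/120 = 10 mcg/mL.
Steady-state peak Cmax,ss = C₀·R = 10 × 2/1 ≈ 20.000 mcg/mL.
Steady-state trough Cmin,ss = Cmax,ss·f ≈ 20.000 × 0.5 ≈ 10.000 mcg/mL.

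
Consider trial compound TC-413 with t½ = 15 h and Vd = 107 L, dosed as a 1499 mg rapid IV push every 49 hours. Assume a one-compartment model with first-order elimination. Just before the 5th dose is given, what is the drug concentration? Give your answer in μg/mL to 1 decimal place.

f = (1/2)^(τ/t½) = (1/2)^(49/15) ≈ 0.1039.
C₀ = D/Vd = 1499/107 ≈ 14.009 μg/mL.
Before the 5th dose, 4 doses have been given. Superposition: Cmin = C₀·(f + f² + … + f^4).
≈ 14.009 × (0.1039 + 0.0108 + 0.0011 + 0.0001) ≈ 14.009 × 0.1159 ≈ 1.624 μg/mL.

1.6 μg/mL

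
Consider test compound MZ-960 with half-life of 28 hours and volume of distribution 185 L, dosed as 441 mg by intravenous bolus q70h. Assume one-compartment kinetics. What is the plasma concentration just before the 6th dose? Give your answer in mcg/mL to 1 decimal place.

0.5 mcg/mL

f = (1/2)^(τ/t½) = (1/2)^(70/28) ≈ 0.1768.
C₀ = D/Vd = 441/185 ≈ 2.384 mcg/mL.
Before the 6th dose, 5 doses have been given. Superposition: Cmin = C₀·(f + f² + … + f^5).
≈ 2.384 × (0.1768 + 0.0313 + 0.0055 + 0.0010 + 0.0002) ≈ 2.384 × 0.2148 ≈ 0.512 mcg/mL.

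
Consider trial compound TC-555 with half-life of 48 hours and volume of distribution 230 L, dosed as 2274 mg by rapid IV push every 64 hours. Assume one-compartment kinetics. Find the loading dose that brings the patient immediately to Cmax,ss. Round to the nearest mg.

3770 mg

f = (1/2)^(64/48) ≈ 0.396850; accumulation ratio R = 1/(1−f) ≈ 1.65796.
Loading dose to hit Cmax,ss on first dose: D_load = D_maint·R ≈ 2274 × 1.65796 ≈ 3770.20 mg.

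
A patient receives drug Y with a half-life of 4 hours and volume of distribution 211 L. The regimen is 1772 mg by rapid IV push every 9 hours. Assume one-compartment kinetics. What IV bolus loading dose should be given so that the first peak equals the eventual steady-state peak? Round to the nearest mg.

f = (1/2)^(9/4) ≈ 0.210224; accumulation ratio R = 1/(1−f) ≈ 1.26618.
Loading dose to hit Cmax,ss on first dose: D_load = D_maint·R ≈ 1772 × 1.26618 ≈ 2243.67 mg.

2244 mg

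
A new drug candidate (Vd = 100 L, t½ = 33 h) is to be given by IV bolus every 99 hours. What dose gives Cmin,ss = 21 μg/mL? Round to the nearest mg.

14700 mg

τ/t½ = 99/33 ≈ 3, so f = (1/2)^(99/33) ≈ 0.125000.
Cmin,ss = (D/Vd)·f/(1−f), so D = Cmin,ss·Vd·(1−f)/f.
D = 21 × 100 × (1−f)/f ≈ 21 × 100 × 7.00000 ≈ 14700.00 mg.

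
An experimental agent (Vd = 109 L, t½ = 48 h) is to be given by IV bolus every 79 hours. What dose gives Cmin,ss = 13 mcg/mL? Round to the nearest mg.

τ/t½ = 79/48 ≈ 1.6458, so f = (1/2)^(79/48) ≈ 0.319562.
Cmin,ss = (D/Vd)·f/(1−f), so D = Cmin,ss·Vd·(1−f)/f.
D = 13 × 109 × (1−f)/f ≈ 13 × 109 × 2.12928 ≈ 3017.19 mg.

3017 mg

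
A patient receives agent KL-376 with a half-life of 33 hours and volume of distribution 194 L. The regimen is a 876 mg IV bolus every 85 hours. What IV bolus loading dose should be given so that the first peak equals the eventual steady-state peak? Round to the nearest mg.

f = (1/2)^(85/33) ≈ 0.167733; accumulation ratio R = 1/(1−f) ≈ 1.20154.
Loading dose to hit Cmax,ss on first dose: D_load = D_maint·R ≈ 876 × 1.20154 ≈ 1052.55 mg.

1053 mg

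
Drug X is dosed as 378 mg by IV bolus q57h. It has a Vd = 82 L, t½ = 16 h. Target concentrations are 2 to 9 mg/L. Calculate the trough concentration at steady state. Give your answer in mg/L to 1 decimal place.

0.4 mg/L

τ/t½ = 57/16 ≈ 3.5625, so fraction remaining f = (1/2)^(57/16) ≈ 0.0846.
At steady state, accumulation factor R = 1/(1 − e^(−kτ)) ≈ 1.0924.
Each bolus raises the concentration by D/Vd = 378/82 ≈ 4.610 mg/L.
Steady-state peak Cmax,ss = C₀·R ≈ 4.610 × 1.0924 ≈ 5.036 mg/L.
One interval later, Cmin,ss = Cmax,ss·e^(−kτ) ≈ 5.036 × 0.0846 ≈ 0.426 mg/L.
Trough 0.4 mg/L vs MEC 2 mg/L: subtherapeutic.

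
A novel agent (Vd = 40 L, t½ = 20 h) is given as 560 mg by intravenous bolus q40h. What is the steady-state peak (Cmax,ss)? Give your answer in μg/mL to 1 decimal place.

τ = 40 h = 2 half-lives, so f = (1/2)^2 = 0.25.
At steady state, R = 1/(1 − 0.25) = 4/3.
Single-dose peak C₀ = D/Vd = 560/40 = 14 μg/mL.
Steady-state peak Cmax,ss = C₀·R = 14 × 4/3 ≈ 18.667 μg/mL.

18.7 μg/mL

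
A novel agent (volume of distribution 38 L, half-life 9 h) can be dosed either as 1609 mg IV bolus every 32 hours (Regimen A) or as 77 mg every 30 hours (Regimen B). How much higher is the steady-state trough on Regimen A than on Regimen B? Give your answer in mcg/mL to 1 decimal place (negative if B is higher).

3.7 mcg/mL

Regimen A: f = (1/2)^(32/9) ≈ 0.0850; Cmin,ss = (1609/38)·f/(1−f) ≈ 3.933 mcg/mL.
Regimen B: f = (1/2)^(30/9) ≈ 0.0992; Cmin,ss = (77/38)·f/(1−f) ≈ 0.223 mcg/mL.
Difference ≈ 3.933 − 0.223 ≈ 3.710 mcg/mL.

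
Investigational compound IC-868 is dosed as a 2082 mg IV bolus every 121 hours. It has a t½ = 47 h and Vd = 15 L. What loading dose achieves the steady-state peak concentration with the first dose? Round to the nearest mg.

2502 mg

f = (1/2)^(121/47) ≈ 0.167883; accumulation ratio R = 1/(1−f) ≈ 1.20175.
Loading dose to hit Cmax,ss on first dose: D_load = D_maint·R ≈ 2082 × 1.20175 ≈ 2502.04 mg.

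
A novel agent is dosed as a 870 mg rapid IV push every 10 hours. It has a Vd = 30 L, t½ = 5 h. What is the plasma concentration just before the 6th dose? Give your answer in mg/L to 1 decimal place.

9.7 mg/L

f = (1/2)^(τ/t½) = (1/2)^(10/5) ≈ 0.2500.
C₀ = D/Vd = 870/30 ≈ 29.000 mg/L.
Before the 6th dose, 5 doses have been given. Superposition: Cmin = C₀·(f + f² + … + f^5).
≈ 29.000 × (0.2500 + 0.0625 + 0.0156 + 0.0039 + 0.0010) ≈ 29.000 × 0.3330 ≈ 9.657 mg/L.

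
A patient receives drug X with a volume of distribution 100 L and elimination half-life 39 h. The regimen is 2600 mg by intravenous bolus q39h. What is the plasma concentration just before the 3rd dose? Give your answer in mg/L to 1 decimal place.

19.5 mg/L

f = (1/2)^(τ/t½) = (1/2)^(39/39) ≈ 0.5000.
C₀ = D/Vd = 2600/100 ≈ 26.000 mg/L.
Before the 3rd dose, 2 doses have been given. Superposition: Cmin = C₀·(f + f²).
≈ 26.000 × (0.5000 + 0.2500) ≈ 26.000 × 0.7500 ≈ 19.500 mg/L.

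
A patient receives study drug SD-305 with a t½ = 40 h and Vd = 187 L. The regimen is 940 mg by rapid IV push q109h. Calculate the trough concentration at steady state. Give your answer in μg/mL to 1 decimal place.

0.9 μg/mL

τ/t½ = 109/40 ≈ 2.725, so fraction remaining f = (1/2)^(109/40) ≈ 0.1512.
At steady state, accumulation factor R = 1/(1 − e^(−kτ)) ≈ 1.1781.
Each bolus raises the concentration by D/Vd = 940/187 ≈ 5.027 μg/mL.
Steady-state peak Cmax,ss = C₀·R ≈ 5.027 × 1.1781 ≈ 5.922 μg/mL.
Steady-state trough Cmin,ss = Cmax,ss·f ≈ 5.922 × 0.1512 ≈ 0.895 μg/mL.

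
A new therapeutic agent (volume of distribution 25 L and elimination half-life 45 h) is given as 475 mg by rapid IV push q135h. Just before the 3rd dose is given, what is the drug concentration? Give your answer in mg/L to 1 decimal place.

2.7 mg/L

f = (1/2)^(τ/t½) = (1/2)^(135/45) ≈ 0.1250.
C₀ = D/Vd = 475/25 ≈ 19.000 mg/L.
Before the 3rd dose, 2 doses have been given. Superposition: Cmin = C₀·(f + f²).
≈ 19.000 × (0.1250 + 0.0156) ≈ 19.000 × 0.1406 ≈ 2.671 mg/L.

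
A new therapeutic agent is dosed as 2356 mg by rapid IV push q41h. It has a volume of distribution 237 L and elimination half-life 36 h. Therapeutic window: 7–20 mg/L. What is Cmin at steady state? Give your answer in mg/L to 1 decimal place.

8.3 mg/L

Over one 41-h interval, 41/36 ≈ 1.1389 half-lives elapse, leaving f ≈ 0.4541 of each dose.
At steady state, accumulation factor R = 1/(1 − e^(−kτ)) ≈ 1.8318.
Single-dose peak C₀ = D/Vd = 2356/237 ≈ 9.941 mg/L.
Cmax,ss = C₀/(1 − f) ≈ 9.941/0.5459 ≈ 18.210 mg/L.
Steady-state trough Cmin,ss = Cmax,ss·f ≈ 18.210 × 0.4541 ≈ 8.269 mg/L.
Trough 8.3 mg/L vs MEC 7 mg/L: adequate.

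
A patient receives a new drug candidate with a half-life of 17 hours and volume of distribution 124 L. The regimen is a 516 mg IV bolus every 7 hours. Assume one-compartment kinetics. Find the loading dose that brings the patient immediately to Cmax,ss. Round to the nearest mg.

2078 mg

f = (1/2)^(7/17) ≈ 0.751703; accumulation ratio R = 1/(1−f) ≈ 4.02743.
Loading dose to hit Cmax,ss on first dose: D_load = D_maint·R ≈ 516 × 4.02743 ≈ 2078.15 mg.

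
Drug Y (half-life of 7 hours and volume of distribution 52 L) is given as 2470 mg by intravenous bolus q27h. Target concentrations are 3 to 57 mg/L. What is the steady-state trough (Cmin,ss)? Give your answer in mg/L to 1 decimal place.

k = ln2/t½ = ln2/7 ≈ 0.099021 h⁻¹; fraction remaining f = e^(−kτ) = e^(−0.099021×27) ≈ 0.0690.
Accumulation ratio R = 1/(1 − f) ≈ 1/0.9310 ≈ 1.0741.
Each bolus raises the concentration by D/Vd = 2470/52 ≈ 47.500 mg/L.
Steady-state peak Cmax,ss = C₀·R ≈ 47.500 × 1.0741 ≈ 51.020 mg/L.
Steady-state trough Cmin,ss = Cmax,ss·f ≈ 51.020 × 0.0690 ≈ 3.520 mg/L.
Trough 3.5 mg/L vs MEC 3 mg/L: adequate.

3.5 mg/L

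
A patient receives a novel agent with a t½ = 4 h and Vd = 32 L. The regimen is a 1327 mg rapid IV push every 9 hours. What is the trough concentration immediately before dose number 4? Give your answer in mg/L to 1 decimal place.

f = (1/2)^(τ/t½) = (1/2)^(9/4) ≈ 0.2102.
C₀ = D/Vd = 1327/32 ≈ 41.469 mg/L.
Before the 4th dose, 3 doses have been given. Superposition: Cmin = C₀·(f + f² + … + f^3).
≈ 41.469 × (0.2102 + 0.0442 + 0.0093) ≈ 41.469 × 0.2637 ≈ 10.935 mg/L.

10.9 mg/L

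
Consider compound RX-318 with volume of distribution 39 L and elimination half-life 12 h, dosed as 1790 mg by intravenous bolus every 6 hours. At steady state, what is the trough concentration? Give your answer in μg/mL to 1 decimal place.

τ/t½ = 6/12 ≈ 0.5, so fraction remaining f = (1/2)^(6/12) ≈ 0.7071.
At steady state, accumulation factor R = 1/(1 − e^(−kτ)) ≈ 3.4141.
Each bolus raises the concentration by D/Vd = 1790/39 ≈ 45.897 μg/mL.
Steady-state peak Cmax,ss = C₀·R ≈ 45.897 × 3.4141 ≈ 156.697 μg/mL.
Steady-state trough Cmin,ss = Cmax,ss·f ≈ 156.697 × 0.7071 ≈ 110.800 μg/mL.

110.8 μg/mL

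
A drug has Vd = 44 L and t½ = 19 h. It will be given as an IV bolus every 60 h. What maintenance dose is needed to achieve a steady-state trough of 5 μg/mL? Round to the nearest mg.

τ/t½ = 60/19 ≈ 3.1579, so f = (1/2)^(60/19) ≈ 0.112042.
Cmin,ss = (D/Vd)·f/(1−f), so D = Cmin,ss·Vd·(1−f)/f.
D = 5 × 44 × (1−f)/f ≈ 5 × 44 × 7.92522 ≈ 1743.55 mg.

1744 mg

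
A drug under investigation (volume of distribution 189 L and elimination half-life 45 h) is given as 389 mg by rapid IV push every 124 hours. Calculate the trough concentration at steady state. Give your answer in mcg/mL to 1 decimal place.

τ/t½ = 124/45 ≈ 2.7556, so fraction remaining f = (1/2)^(124/45) ≈ 0.1481.
Accumulation ratio R = 1/(1 − f) ≈ 1/0.8519 ≈ 1.1738.
Single-dose peak C₀ = D/Vd = 389/189 ≈ 2.058 mcg/mL.
Steady-state peak Cmax,ss = C₀·R ≈ 2.058 × 1.1738 ≈ 2.416 mcg/mL.
Steady-state trough Cmin,ss = Cmax,ss·f ≈ 2.416 × 0.1481 ≈ 0.358 mcg/mL.

0.4 mcg/mL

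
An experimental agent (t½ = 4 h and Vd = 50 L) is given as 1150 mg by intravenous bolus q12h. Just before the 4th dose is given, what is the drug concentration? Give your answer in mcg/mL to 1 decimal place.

f = (1/2)^(τ/t½) = (1/2)^(12/4) ≈ 0.1250.
C₀ = D/Vd = 1150/50 ≈ 23.000 mcg/mL.
Before the 4th dose, 3 doses have been given. Superposition: Cmin = C₀·(f + f² + … + f^3).
≈ 23.000 × (0.1250 + 0.0156 + 0.0020) ≈ 23.000 × 0.1426 ≈ 3.280 mcg/mL.

3.3 mcg/mL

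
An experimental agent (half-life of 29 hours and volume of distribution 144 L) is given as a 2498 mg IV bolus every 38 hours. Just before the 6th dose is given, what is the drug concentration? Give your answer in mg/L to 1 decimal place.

f = (1/2)^(τ/t½) = (1/2)^(38/29) ≈ 0.4032.
C₀ = D/Vd = 2498/144 ≈ 17.347 mg/L.
Before the 6th dose, 5 doses have been given. Superposition: Cmin = C₀·(f + f² + … + f^5).
≈ 17.347 × (0.4032 + 0.1626 + 0.0655 + 0.0264 + 0.0107) ≈ 17.347 × 0.6684 ≈ 11.595 mg/L.

11.6 mg/L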